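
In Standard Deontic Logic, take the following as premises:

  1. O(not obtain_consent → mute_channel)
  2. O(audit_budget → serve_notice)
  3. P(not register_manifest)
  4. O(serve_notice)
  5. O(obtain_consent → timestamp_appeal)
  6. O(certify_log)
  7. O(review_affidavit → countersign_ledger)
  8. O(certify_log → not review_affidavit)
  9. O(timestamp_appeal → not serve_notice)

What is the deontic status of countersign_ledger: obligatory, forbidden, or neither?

Neither

Premise 7 is O(review_affidavit → countersign_ledger), but O(review_affidavit) is not derivable from the premises, so it does not yield O(countersign_ledger).
No premise or chain of K-axiom applications forces O(countersign_ledger), and none forces O(not countersign_ledger). So countersign_ledger is neither obligatory nor forbidden under these norms.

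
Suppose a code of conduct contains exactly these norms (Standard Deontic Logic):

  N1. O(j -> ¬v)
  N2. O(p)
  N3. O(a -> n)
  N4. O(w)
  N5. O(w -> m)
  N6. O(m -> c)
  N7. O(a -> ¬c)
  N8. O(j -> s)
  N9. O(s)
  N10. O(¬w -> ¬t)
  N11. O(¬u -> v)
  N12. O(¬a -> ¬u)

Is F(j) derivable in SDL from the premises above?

Yes

Premise 4 states O(w) outright.
Premise 5 is O(w -> m); since O(w), deontic closure gives O(m).
From O(m) and premise 6, O(m -> c), we obtain O(c).
The contrapositive of premise 7 (O(a -> ¬c)) is O(c -> ¬a), and O(c) is already established, so O(¬a).
From O(¬a) and premise 12, O(¬a -> ¬u), we obtain O(¬u).
Premise 11 is O(¬u -> v); since O(¬u), deontic closure gives O(v).
Premise 1, O(j -> ¬v), contraposes to O(v -> ¬j); with O(v) we get O(¬j).
Premises 2, 3, 8, 9, 10 do not contribute to this derivation.
So O(¬j) holds, i.e. F(j). The claim follows.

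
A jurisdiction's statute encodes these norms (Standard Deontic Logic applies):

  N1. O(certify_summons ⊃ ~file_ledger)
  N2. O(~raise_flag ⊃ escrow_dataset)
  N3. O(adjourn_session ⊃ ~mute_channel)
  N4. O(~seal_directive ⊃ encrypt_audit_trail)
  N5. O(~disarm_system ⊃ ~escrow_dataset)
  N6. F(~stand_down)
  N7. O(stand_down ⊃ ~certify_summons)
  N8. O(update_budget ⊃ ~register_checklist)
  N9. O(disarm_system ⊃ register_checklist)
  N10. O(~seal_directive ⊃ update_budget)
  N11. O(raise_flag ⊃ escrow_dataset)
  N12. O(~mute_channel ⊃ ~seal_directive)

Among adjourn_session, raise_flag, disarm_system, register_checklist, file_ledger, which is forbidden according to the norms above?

By case analysis on raise_flag: premise 11 gives O(raise_flag ⊃ escrow_dataset) and premise 2 gives O(~raise_flag ⊃ escrow_dataset), so O(escrow_dataset) either way.
The contrapositive of premise 5 (O(~disarm_system ⊃ ~escrow_dataset)) is O(escrow_dataset ⊃ disarm_system), and O(escrow_dataset) is already established, so O(disarm_system).
Premise 9 is O(disarm_system ⊃ register_checklist); since O(disarm_system), deontic closure gives O(register_checklist).
The contrapositive of premise 8 (O(update_budget ⊃ ~register_checklist)) is O(register_checklist ⊃ ~update_budget), and O(register_checklist) is already established, so O(~update_budget).
The contrapositive of premise 10 (O(~seal_directive ⊃ update_budget)) is O(~update_budget ⊃ seal_directive), and O(~update_budget) is already established, so O(seal_directive).
Premise 12 is O(~mute_channel ⊃ ~seal_directive); contrapositively O(seal_directive ⊃ mute_channel). Since O(seal_directive) holds, K gives O(mute_channel).
Premise 3, O(adjourn_session ⊃ ~mute_channel), contraposes to O(mute_channel ⊃ ~adjourn_session); with O(mute_channel) we get O(~adjourn_session).
So O(~adjourn_session) holds, i.e. adjourn_session is forbidden. None of the other listed options is forbidden under the premises.

adjourn_session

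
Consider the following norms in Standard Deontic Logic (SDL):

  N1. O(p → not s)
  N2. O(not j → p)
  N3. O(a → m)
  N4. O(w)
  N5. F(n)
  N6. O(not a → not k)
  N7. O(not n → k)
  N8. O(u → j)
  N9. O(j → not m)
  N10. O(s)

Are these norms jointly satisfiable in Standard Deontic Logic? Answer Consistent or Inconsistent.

From premise 10 we have O(s).
Premise 1, O(p → not s), contraposes to O(s → not p); with O(s) we get O(not p).
The contrapositive of premise 2 (O(not j → p)) is O(not p → j), and O(not p) is already established, so O(j).
From O(j) and premise 9, O(j → not m), we obtain O(not m).
Premise 3, O(a → m), contraposes to O(not m → not a); with O(not m) we get O(not a).
Applying K to premise 6 (O(not a → not k)) and O(not a) yields O(not k).
The contrapositive of premise 7 (O(not n → k)) is O(not k → n), and O(not k) is already established, so O(n).
But premise 5, F(n), means O(not n).
We now have both O(n) and O(not n) — n is simultaneously obligatory and forbidden, violating the D-axiom.

Inconsistent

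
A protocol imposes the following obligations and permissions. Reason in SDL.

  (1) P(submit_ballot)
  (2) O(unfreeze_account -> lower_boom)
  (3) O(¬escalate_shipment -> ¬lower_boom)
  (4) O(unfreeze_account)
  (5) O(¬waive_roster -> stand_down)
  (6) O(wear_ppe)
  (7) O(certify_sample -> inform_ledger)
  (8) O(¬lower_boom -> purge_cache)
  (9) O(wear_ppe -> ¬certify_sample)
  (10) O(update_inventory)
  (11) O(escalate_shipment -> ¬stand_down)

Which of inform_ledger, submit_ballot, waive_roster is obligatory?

waive_roster

From premise 4 we have O(unfreeze_account).
With premise 2, O(unfreeze_account -> lower_boom), the K-axiom yields O(lower_boom).
The contrapositive of premise 3 (O(¬escalate_shipment -> ¬lower_boom)) is O(lower_boom -> escalate_shipment), and O(lower_boom) is already established, so O(escalate_shipment).
Applying K to premise 11 (O(escalate_shipment -> ¬stand_down)) and O(escalate_shipment) yields O(¬stand_down).
Premise 5 is O(¬waive_roster -> stand_down); contrapositively O(¬stand_down -> waive_roster). Since O(¬stand_down) holds, K gives O(waive_roster).
So O(waive_roster) holds — waive_roster is obligatory. None of the other listed options is made obligatory by any chain of premises.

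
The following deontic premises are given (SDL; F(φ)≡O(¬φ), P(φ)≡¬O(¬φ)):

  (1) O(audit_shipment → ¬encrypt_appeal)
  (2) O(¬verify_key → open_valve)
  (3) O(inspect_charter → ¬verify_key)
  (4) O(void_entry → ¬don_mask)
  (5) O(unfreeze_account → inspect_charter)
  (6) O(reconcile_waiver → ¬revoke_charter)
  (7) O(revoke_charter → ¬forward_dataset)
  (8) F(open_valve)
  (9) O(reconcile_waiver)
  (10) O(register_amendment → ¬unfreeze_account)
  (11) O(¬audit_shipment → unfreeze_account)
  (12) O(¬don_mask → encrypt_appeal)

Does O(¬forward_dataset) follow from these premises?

Premise 7 is O(revoke_charter → ¬forward_dataset), but O(revoke_charter) is not derivable from the premises, so it does not yield O(¬forward_dataset).
No other premise forces O(¬forward_dataset). An ideal world satisfying every premise can still have ¬forward_dataset false, so O(¬forward_dataset) is not derivable.

No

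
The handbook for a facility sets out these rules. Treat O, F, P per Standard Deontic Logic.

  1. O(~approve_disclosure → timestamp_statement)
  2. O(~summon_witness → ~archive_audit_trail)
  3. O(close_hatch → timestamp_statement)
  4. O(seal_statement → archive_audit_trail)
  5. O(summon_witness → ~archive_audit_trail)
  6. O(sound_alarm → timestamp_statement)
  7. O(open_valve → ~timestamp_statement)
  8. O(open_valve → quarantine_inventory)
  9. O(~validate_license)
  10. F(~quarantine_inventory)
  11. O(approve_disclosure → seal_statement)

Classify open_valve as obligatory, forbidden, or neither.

Premises 5 and 2 cover both cases: O(summon_witness → ~archive_audit_trail) and O(~summon_witness → ~archive_audit_trail). Since summon_witness ∨ ~summon_witness is a tautology, O(~archive_audit_trail) follows.
Premise 4 is O(seal_statement → archive_audit_trail); contrapositively O(~archive_audit_trail → ~seal_statement). Since O(~archive_audit_trail) holds, K gives O(~seal_statement).
The contrapositive of premise 11 (O(approve_disclosure → seal_statement)) is O(~seal_statement → ~approve_disclosure), and O(~seal_statement) is already established, so O(~approve_disclosure).
With premise 1, O(~approve_disclosure → timestamp_statement), the K-axiom yields O(timestamp_statement).
The contrapositive of premise 7 (O(open_valve → ~timestamp_statement)) is O(timestamp_statement → ~open_valve), and O(timestamp_statement) is already established, so O(~open_valve).
Premises 3, 6, 8, 9, 10 do not contribute to this derivation.
Thus O(~open_valve), which is F(open_valve): open_valve is forbidden.

Forbidden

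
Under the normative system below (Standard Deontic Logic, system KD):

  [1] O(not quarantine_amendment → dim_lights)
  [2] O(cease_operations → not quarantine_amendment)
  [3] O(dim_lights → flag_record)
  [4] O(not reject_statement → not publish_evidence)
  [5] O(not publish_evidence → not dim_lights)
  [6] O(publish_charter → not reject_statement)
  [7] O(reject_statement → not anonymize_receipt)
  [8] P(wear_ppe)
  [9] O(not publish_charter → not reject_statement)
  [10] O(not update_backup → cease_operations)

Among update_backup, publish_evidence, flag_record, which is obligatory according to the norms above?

Premises 9 and 6 are O(not publish_charter → not reject_statement) and O(publish_charter → not reject_statement); every ideal world satisfies not publish_charter or publish_charter, so in either case not reject_statement holds — hence O(not reject_statement).
Applying K to premise 4 (O(not reject_statement → not publish_evidence)) and O(not reject_statement) yields O(not publish_evidence).
Applying K to premise 5 (O(not publish_evidence → not dim_lights)) and O(not publish_evidence) yields O(not dim_lights).
The contrapositive of premise 1 (O(not quarantine_amendment → dim_lights)) is O(not dim_lights → quarantine_amendment), and O(not dim_lights) is already established, so O(quarantine_amendment).
The contrapositive of premise 2 (O(cease_operations → not quarantine_amendment)) is O(quarantine_amendment → not cease_operations), and O(quarantine_amendment) is already established, so O(not cease_operations).
Premise 10, O(not update_backup → cease_operations), contraposes to O(not cease_operations → update_backup); with O(not cease_operations) we get O(update_backup).
So O(update_backup) holds — update_backup is obligatory. None of the other listed options is made obligatory by any chain of premises.

update_backup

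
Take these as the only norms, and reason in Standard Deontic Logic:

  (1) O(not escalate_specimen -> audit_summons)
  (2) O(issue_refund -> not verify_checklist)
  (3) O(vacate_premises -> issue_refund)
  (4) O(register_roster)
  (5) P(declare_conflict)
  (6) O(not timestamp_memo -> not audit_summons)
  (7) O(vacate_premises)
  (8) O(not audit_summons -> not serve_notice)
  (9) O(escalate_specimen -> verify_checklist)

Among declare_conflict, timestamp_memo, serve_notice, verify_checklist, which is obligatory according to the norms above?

From premise 7 we have O(vacate_premises).
Applying K to premise 3 (O(vacate_premises -> issue_refund)) and O(vacate_premises) yields O(issue_refund).
Premise 2 is O(issue_refund -> not verify_checklist); since O(issue_refund), deontic closure gives O(not verify_checklist).
The contrapositive of premise 9 (O(escalate_specimen -> verify_checklist)) is O(not verify_checklist -> not escalate_specimen), and O(not verify_checklist) is already established, so O(not escalate_specimen).
From O(not escalate_specimen) and premise 1, O(not escalate_specimen -> audit_summons), we obtain O(audit_summons).
The contrapositive of premise 6 (O(not timestamp_memo -> not audit_summons)) is O(audit_summons -> timestamp_memo), and O(audit_summons) is already established, so O(timestamp_memo).
So O(timestamp_memo) holds — timestamp_memo is obligatory. None of the other listed options is made obligatory by any chain of premises.

timestamp_memo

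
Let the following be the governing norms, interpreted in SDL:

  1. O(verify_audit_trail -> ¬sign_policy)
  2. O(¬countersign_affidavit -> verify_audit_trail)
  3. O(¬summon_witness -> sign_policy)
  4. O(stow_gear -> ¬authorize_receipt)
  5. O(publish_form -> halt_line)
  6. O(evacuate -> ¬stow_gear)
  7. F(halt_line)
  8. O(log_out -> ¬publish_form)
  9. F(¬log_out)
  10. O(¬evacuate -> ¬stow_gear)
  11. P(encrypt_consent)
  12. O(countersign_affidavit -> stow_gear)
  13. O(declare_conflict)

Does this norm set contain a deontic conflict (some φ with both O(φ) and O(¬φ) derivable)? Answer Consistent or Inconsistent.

Premise 5 is O(publish_form -> halt_line), but O(publish_form) is not derivable from the premises, so it does not yield O(halt_line).
So O(halt_line) is not derivable, and the apparent clash with O(¬halt_line) does not arise.
A world satisfying every obligation exists (e.g. authorize_receipt=false, countersign_affidavit=false, declare_conflict=true, encrypt_consent=false, evacuate=false, halt_line=false, log_out=true, publish_form=false, sign_policy=false, stow_gear=false, summon_witness=true, verify_audit_trail=true); no atom is both obligatory and forbidden, so the set is consistent.

Consistent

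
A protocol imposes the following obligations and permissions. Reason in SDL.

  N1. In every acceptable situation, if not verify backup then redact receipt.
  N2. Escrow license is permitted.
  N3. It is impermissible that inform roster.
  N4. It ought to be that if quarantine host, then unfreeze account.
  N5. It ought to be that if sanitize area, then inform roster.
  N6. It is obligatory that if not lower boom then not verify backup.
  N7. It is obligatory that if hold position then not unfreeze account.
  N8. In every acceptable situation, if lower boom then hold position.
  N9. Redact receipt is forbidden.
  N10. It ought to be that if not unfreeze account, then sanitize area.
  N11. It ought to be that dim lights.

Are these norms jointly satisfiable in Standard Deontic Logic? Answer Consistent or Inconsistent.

Premise 3 is F(inform_roster), i.e. O(¬inform_roster).
Premise 5 is O(sanitize_area → inform_roster); contrapositively O(¬inform_roster → ¬sanitize_area). Since O(¬inform_roster) holds, K gives O(¬sanitize_area).
Premise 10, O(¬unfreeze_account → sanitize_area), contraposes to O(¬sanitize_area → unfreeze_account); with O(¬sanitize_area) we get O(unfreeze_account).
The contrapositive of premise 7 (O(hold_position → ¬unfreeze_account)) is O(unfreeze_account → ¬hold_position), and O(unfreeze_account) is already established, so O(¬hold_position).
The contrapositive of premise 8 (O(lower_boom → hold_position)) is O(¬hold_position → ¬lower_boom), and O(¬hold_position) is already established, so O(¬lower_boom).
With premise 6, O(¬lower_boom → ¬verify_backup), the K-axiom yields O(¬verify_backup).
From O(¬verify_backup) and premise 1, O(¬verify_backup → redact_receipt), we obtain O(redact_receipt).
However, F(redact_receipt) at premise 9 amounts to O(¬redact_receipt).
We now have both O(redact_receipt) and O(¬redact_receipt) — redact_receipt is simultaneously obligatory and forbidden, violating the D-axiom.

Inconsistent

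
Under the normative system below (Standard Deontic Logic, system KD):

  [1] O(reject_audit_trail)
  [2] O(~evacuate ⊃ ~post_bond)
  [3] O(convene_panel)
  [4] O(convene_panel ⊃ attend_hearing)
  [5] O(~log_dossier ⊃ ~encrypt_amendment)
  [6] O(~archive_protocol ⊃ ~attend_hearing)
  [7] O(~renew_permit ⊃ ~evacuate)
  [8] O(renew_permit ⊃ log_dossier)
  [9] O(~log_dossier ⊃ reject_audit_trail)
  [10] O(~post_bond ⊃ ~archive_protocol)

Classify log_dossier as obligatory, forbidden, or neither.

Obligatory

Premise 3 gives O(convene_panel).
From O(convene_panel) and premise 4, O(convene_panel ⊃ attend_hearing), we obtain O(attend_hearing).
The contrapositive of premise 6 (O(~archive_protocol ⊃ ~attend_hearing)) is O(attend_hearing ⊃ archive_protocol), and O(attend_hearing) is already established, so O(archive_protocol).
Premise 10 is O(~post_bond ⊃ ~archive_protocol); contrapositively O(archive_protocol ⊃ post_bond). Since O(archive_protocol) holds, K gives O(post_bond).
The contrapositive of premise 2 (O(~evacuate ⊃ ~post_bond)) is O(post_bond ⊃ evacuate), and O(post_bond) is already established, so O(evacuate).
Premise 7 is O(~renew_permit ⊃ ~evacuate); contrapositively O(evacuate ⊃ renew_permit). Since O(evacuate) holds, K gives O(renew_permit).
Premise 8 is O(renew_permit ⊃ log_dossier); since O(renew_permit), deontic closure gives O(log_dossier).
Premises 1, 5, 9 do not contribute to this derivation.
Hence log_dossier is obligatory.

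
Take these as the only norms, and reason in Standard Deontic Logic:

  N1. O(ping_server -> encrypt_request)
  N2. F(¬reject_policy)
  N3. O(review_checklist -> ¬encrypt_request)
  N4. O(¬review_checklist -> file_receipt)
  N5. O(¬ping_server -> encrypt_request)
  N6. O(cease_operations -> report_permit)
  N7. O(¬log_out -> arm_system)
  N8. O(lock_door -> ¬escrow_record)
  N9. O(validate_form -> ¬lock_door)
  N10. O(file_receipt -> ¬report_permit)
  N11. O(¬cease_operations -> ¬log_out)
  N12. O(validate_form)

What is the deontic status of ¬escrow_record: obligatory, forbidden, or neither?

Premise 8 is O(lock_door -> ¬escrow_record), but O(lock_door) is not derivable from the premises, so it does not yield O(¬escrow_record).
No premise or chain of K-axiom applications forces O(¬escrow_record), and none forces O(escrow_record). So ¬escrow_record is neither obligatory nor forbidden under these norms.

Neither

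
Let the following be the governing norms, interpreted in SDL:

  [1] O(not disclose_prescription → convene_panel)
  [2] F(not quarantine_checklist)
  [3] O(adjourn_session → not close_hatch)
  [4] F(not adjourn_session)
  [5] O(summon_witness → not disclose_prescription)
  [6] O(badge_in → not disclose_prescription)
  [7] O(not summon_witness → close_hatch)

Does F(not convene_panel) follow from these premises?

Premise 4 is F(not adjourn_session), i.e. O(adjourn_session).
From O(adjourn_session) and premise 3, O(adjourn_session → not close_hatch), we obtain O(not close_hatch).
Premise 7, O(not summon_witness → close_hatch), contraposes to O(not close_hatch → summon_witness); with O(not close_hatch) we get O(summon_witness).
From O(summon_witness) and premise 5, O(summon_witness → not disclose_prescription), we obtain O(not disclose_prescription).
From O(not disclose_prescription) and premise 1, O(not disclose_prescription → convene_panel), we obtain O(convene_panel).
Premises 2, 6 do not contribute to this derivation.
So O(convene_panel) holds, i.e. F(not convene_panel). The claim follows.

Yes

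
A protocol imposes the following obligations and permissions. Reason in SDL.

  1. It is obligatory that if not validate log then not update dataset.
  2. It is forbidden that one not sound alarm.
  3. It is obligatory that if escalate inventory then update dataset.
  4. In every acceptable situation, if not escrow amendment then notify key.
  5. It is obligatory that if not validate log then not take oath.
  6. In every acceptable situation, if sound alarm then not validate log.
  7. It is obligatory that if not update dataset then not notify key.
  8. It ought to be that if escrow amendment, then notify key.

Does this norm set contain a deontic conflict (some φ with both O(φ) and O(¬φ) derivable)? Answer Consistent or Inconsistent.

By case analysis on ¬escrow_amendment: premise 4 gives O(¬escrow_amendment → notify_key) and premise 8 gives O(escrow_amendment → notify_key), so O(notify_key) either way.
The contrapositive of premise 7 (O(¬update_dataset → ¬notify_key)) is O(notify_key → update_dataset), and O(notify_key) is already established, so O(update_dataset).
Premise 1, O(¬validate_log → ¬update_dataset), contraposes to O(update_dataset → validate_log); with O(update_dataset) we get O(validate_log).
Premise 6, O(sound_alarm → ¬validate_log), contraposes to O(validate_log → ¬sound_alarm); with O(validate_log) we get O(¬sound_alarm).
However, F(¬sound_alarm) at premise 2 amounts to O(sound_alarm).
We now have both O(¬sound_alarm) and O(sound_alarm) — sound_alarm is simultaneously obligatory and forbidden, violating the D-axiom.

Inconsistent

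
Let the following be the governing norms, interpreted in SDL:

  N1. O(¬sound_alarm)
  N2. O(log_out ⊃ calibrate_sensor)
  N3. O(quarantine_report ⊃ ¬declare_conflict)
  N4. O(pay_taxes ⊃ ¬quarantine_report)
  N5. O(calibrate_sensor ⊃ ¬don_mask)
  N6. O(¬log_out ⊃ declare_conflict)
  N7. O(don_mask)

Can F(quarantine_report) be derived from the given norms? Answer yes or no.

Premise 7 gives O(don_mask).
Premise 5 is O(calibrate_sensor ⊃ ¬don_mask); contrapositively O(don_mask ⊃ ¬calibrate_sensor). Since O(don_mask) holds, K gives O(¬calibrate_sensor).
The contrapositive of premise 2 (O(log_out ⊃ calibrate_sensor)) is O(¬calibrate_sensor ⊃ ¬log_out), and O(¬calibrate_sensor) is already established, so O(¬log_out).
From O(¬log_out) and premise 6, O(¬log_out ⊃ declare_conflict), we obtain O(declare_conflict).
Premise 3 is O(quarantine_report ⊃ ¬declare_conflict); contrapositively O(declare_conflict ⊃ ¬quarantine_report). Since O(declare_conflict) holds, K gives O(¬quarantine_report).
Premises 1, 4 do not contribute to this derivation.
So O(¬quarantine_report) holds, i.e. F(quarantine_report). The claim follows.

Yes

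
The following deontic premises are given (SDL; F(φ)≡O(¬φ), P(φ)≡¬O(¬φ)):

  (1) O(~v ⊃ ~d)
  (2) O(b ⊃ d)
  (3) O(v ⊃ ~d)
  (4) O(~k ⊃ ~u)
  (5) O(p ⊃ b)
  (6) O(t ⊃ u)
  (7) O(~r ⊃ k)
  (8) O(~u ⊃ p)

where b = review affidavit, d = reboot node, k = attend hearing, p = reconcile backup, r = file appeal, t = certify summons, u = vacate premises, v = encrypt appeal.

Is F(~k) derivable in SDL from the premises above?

Premises 1 and 3 are O(~v ⊃ ~d) and O(v ⊃ ~d); every ideal world satisfies ~v or v, so in either case ~d holds — hence O(~d).
Premise 2 is O(b ⊃ d); contrapositively O(~d ⊃ ~b). Since O(~d) holds, K gives O(~b).
The contrapositive of premise 5 (O(p ⊃ b)) is O(~b ⊃ ~p), and O(~b) is already established, so O(~p).
Premise 8 is O(~u ⊃ p); contrapositively O(~p ⊃ u). Since O(~p) holds, K gives O(u).
Premise 4 is O(~k ⊃ ~u); contrapositively O(u ⊃ k). Since O(u) holds, K gives O(k).
Premises 6, 7 do not contribute to this derivation.
So O(k) holds, i.e. F(~k). The claim follows.

Yes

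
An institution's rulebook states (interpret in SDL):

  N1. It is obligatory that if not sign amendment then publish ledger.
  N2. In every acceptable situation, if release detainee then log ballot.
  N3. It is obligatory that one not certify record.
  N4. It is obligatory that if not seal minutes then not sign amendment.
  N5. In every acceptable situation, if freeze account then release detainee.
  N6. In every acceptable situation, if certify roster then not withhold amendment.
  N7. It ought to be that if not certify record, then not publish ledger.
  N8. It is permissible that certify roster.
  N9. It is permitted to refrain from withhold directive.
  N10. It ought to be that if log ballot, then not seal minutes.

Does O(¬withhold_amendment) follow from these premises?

No

Premise 6 is O(certify_roster → ¬withhold_amendment), but O(certify_roster) is not derivable from the premises (the permission P(certify_roster) asserts only ¬O(¬certify_roster), not O(certify_roster)), so it does not yield O(¬withhold_amendment).
No other premise forces O(¬withhold_amendment). An ideal world satisfying every premise can still have ¬withhold_amendment false, so O(¬withhold_amendment) is not derivable.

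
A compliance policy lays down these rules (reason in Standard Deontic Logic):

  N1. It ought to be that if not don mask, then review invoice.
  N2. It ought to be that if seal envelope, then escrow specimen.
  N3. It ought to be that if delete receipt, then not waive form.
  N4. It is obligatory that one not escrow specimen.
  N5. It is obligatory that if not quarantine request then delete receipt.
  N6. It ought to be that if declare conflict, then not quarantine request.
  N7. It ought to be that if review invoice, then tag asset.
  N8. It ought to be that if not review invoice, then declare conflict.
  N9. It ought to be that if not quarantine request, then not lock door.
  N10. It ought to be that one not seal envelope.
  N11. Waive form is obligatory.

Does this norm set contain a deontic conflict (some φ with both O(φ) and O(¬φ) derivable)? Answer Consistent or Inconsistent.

Premise 2 is O(seal_envelope → escrow_specimen), but O(seal_envelope) is not derivable from the premises, so it does not yield O(escrow_specimen).
So O(escrow_specimen) is not derivable, and the apparent clash with O(¬escrow_specimen) does not arise.
A world satisfying every obligation exists (e.g. declare_conflict=false, delete_receipt=false, don_mask=false, escrow_specimen=false, lock_door=false, quarantine_request=true, review_invoice=true, seal_envelope=false, tag_asset=true, waive_form=true); no atom is both obligatory and forbidden, so the set is consistent.

Consistent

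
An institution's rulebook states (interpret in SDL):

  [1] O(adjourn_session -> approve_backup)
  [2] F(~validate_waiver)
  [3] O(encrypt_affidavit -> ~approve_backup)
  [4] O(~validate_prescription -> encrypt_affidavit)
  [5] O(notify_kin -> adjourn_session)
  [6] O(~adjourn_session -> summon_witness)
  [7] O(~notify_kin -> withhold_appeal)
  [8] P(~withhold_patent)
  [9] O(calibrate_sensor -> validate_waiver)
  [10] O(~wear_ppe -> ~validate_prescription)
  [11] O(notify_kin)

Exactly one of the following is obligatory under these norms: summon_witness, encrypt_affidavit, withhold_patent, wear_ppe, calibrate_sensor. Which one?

Premise 11 states O(notify_kin) outright.
With premise 5, O(notify_kin -> adjourn_session), the K-axiom yields O(adjourn_session).
From O(adjourn_session) and premise 1, O(adjourn_session -> approve_backup), we obtain O(approve_backup).
Premise 3 is O(encrypt_affidavit -> ~approve_backup); contrapositively O(approve_backup -> ~encrypt_affidavit). Since O(approve_backup) holds, K gives O(~encrypt_affidavit).
Premise 4, O(~validate_prescription -> encrypt_affidavit), contraposes to O(~encrypt_affidavit -> validate_prescription); with O(~encrypt_affidavit) we get O(validate_prescription).
Premise 10, O(~wear_ppe -> ~validate_prescription), contraposes to O(validate_prescription -> wear_ppe); with O(validate_prescription) we get O(wear_ppe).
So O(wear_ppe) holds — wear_ppe is obligatory. None of the other listed options is made obligatory by any chain of premises.

wear_ppe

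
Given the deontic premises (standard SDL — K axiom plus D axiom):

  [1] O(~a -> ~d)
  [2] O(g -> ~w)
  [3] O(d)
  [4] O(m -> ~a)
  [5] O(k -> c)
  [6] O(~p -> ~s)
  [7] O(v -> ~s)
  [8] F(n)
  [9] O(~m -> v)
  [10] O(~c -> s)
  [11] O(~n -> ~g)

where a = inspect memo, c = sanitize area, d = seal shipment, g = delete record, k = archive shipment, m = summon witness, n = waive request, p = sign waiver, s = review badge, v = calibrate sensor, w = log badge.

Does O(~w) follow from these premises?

No

Premise 2 is O(g -> ~w), but O(g) is not derivable from the premises, so it does not yield O(~w).
No other premise forces O(~w). An ideal world satisfying every premise can still have ~w false, so O(~w) is not derivable.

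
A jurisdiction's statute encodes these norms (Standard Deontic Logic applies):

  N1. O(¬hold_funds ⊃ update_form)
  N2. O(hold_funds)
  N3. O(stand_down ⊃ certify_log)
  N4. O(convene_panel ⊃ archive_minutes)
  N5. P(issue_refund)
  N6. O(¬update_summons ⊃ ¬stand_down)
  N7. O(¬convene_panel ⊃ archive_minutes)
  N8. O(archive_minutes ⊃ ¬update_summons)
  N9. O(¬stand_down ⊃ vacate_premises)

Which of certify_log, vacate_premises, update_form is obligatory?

Premises 4 and 7 cover both cases: O(convene_panel ⊃ archive_minutes) and O(¬convene_panel ⊃ archive_minutes). Since convene_panel ∨ ¬convene_panel is a tautology, O(archive_minutes) follows.
Applying K to premise 8 (O(archive_minutes ⊃ ¬update_summons)) and O(archive_minutes) yields O(¬update_summons).
With premise 6, O(¬update_summons ⊃ ¬stand_down), the K-axiom yields O(¬stand_down).
Premise 9 is O(¬stand_down ⊃ vacate_premises); since O(¬stand_down), deontic closure gives O(vacate_premises).
So O(vacate_premises) holds — vacate_premises is obligatory. None of the other listed options is made obligatory by any chain of premises.

vacate_premises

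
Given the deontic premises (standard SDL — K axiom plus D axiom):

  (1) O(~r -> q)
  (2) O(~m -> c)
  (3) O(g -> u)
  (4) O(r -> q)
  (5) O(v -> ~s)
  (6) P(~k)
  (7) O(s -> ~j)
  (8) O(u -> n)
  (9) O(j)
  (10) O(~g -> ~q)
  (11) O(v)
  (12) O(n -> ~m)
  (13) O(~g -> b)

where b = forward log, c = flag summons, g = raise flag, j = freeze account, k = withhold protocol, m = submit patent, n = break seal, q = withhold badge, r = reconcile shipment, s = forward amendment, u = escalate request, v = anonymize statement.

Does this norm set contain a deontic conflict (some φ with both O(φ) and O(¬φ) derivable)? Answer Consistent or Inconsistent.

Consistent

Premise 7 is O(s -> ~j), but O(s) is not derivable from the premises, so it does not yield O(~j).
So O(~j) is not derivable, and the apparent clash with O(j) does not arise.
A world satisfying every obligation exists (e.g. b=false, c=true, g=true, j=true, k=false, m=false, n=true, q=true, r=false, s=false, u=true, v=true); no atom is both obligatory and forbidden, so the set is consistent.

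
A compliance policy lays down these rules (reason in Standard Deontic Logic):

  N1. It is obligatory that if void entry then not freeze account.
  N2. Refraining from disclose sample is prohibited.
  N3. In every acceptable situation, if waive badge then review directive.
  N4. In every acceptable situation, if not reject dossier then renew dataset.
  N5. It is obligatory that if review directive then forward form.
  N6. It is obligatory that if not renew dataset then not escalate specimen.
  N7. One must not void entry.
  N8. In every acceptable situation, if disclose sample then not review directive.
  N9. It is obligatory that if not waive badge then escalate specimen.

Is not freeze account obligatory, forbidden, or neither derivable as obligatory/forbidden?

Neither

Premise 1 is O(void_entry → ¬freeze_account), but O(void_entry) is not derivable from the premises, so it does not yield O(¬freeze_account).
No premise or chain of K-axiom applications forces O(¬freeze_account), and none forces O(freeze_account). So ¬freeze_account is neither obligatory nor forbidden under these norms.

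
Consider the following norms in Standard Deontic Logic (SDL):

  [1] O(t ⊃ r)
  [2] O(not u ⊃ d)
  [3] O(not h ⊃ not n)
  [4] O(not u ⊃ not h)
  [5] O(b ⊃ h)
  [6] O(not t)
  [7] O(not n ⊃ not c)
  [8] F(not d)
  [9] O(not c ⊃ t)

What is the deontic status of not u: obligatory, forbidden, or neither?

Forbidden

Premise 6 gives O(not t).
Premise 9 is O(not c ⊃ t); contrapositively O(not t ⊃ c). Since O(not t) holds, K gives O(c).
Premise 7, O(not n ⊃ not c), contraposes to O(c ⊃ n); with O(c) we get O(n).
Premise 3 is O(not h ⊃ not n); contrapositively O(n ⊃ h). Since O(n) holds, K gives O(h).
Premise 4, O(not u ⊃ not h), contraposes to O(h ⊃ u); with O(h) we get O(u).
Premises 1, 2, 5, 8 do not contribute to this derivation.
Thus O(u), which is F(not u): not u is forbidden.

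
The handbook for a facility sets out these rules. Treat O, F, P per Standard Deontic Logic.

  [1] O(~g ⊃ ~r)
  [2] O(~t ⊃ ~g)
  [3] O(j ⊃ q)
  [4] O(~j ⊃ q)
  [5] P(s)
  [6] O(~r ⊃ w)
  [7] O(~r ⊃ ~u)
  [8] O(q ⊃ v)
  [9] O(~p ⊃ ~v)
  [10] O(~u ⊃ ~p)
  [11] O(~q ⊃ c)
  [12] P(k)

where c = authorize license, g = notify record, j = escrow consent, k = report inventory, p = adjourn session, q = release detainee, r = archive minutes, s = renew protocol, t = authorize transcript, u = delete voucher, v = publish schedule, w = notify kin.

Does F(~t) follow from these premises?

Yes

Premises 3 and 4 are O(j ⊃ q) and O(~j ⊃ q); every ideal world satisfies j or ~j, so in either case q holds — hence O(q).
With premise 8, O(q ⊃ v), the K-axiom yields O(v).
The contrapositive of premise 9 (O(~p ⊃ ~v)) is O(v ⊃ p), and O(v) is already established, so O(p).
Premise 10, O(~u ⊃ ~p), contraposes to O(p ⊃ u); with O(p) we get O(u).
Premise 7 is O(~r ⊃ ~u); contrapositively O(u ⊃ r). Since O(u) holds, K gives O(r).
Premise 1, O(~g ⊃ ~r), contraposes to O(r ⊃ g); with O(r) we get O(g).
Premise 2, O(~t ⊃ ~g), contraposes to O(g ⊃ t); with O(g) we get O(t).
Premises 5, 6, 11, 12 do not contribute to this derivation.
So O(t) holds, i.e. F(~t). The claim follows.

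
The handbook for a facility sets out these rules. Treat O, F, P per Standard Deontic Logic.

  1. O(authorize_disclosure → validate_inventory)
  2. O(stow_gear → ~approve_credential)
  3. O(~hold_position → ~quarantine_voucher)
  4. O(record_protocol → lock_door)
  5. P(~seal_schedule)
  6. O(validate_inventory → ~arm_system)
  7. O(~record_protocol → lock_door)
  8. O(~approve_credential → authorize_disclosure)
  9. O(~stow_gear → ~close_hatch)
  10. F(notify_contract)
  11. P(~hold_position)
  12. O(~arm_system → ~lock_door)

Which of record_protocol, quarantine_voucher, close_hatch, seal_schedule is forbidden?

close_hatch

Premises 7 and 4 are O(~record_protocol → lock_door) and O(record_protocol → lock_door); every ideal world satisfies ~record_protocol or record_protocol, so in either case lock_door holds — hence O(lock_door).
The contrapositive of premise 12 (O(~arm_system → ~lock_door)) is O(lock_door → arm_system), and O(lock_door) is already established, so O(arm_system).
Premise 6 is O(validate_inventory → ~arm_system); contrapositively O(arm_system → ~validate_inventory). Since O(arm_system) holds, K gives O(~validate_inventory).
Premise 1, O(authorize_disclosure → validate_inventory), contraposes to O(~validate_inventory → ~authorize_disclosure); with O(~validate_inventory) we get O(~authorize_disclosure).
Premise 8 is O(~approve_credential → authorize_disclosure); contrapositively O(~authorize_disclosure → approve_credential). Since O(~authorize_disclosure) holds, K gives O(approve_credential).
Premise 2, O(stow_gear → ~approve_credential), contraposes to O(approve_credential → ~stow_gear); with O(approve_credential) we get O(~stow_gear).
Premise 9 is O(~stow_gear → ~close_hatch); since O(~stow_gear), deontic closure gives O(~close_hatch).
So O(~close_hatch) holds, i.e. close_hatch is forbidden. None of the other listed options is forbidden under the premises.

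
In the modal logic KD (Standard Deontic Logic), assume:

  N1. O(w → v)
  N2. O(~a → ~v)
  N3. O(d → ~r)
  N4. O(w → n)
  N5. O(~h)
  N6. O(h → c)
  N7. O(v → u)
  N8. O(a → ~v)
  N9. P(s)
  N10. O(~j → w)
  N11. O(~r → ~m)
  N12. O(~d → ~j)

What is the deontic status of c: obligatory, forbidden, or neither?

Neither

Premise 6 is O(h → c), but O(h) is not derivable from the premises, so it does not yield O(c).
No premise or chain of K-axiom applications forces O(c), and none forces O(~c). So c is neither obligatory nor forbidden under these norms.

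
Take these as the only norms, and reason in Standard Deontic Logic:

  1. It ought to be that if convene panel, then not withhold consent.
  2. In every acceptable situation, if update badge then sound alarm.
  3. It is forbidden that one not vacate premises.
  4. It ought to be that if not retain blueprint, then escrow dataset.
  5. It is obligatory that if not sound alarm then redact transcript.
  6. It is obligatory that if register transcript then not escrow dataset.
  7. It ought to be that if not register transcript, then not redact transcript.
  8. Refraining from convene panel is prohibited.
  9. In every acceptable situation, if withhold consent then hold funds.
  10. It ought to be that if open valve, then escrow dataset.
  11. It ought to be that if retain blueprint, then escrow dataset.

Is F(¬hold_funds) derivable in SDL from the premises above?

Premise 9 is O(withhold_consent → hold_funds), but O(withhold_consent) is not derivable from the premises, so it does not yield O(hold_funds).
No other premise forces O(hold_funds). An ideal world satisfying every premise can still have ¬hold_funds true, so F(¬hold_funds) is not derivable.

No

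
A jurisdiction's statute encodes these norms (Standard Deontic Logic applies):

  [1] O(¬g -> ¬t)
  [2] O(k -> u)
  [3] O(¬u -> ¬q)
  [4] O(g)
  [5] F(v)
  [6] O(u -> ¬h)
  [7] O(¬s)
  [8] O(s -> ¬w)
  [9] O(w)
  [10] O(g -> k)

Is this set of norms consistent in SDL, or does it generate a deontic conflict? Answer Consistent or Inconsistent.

Consistent

Premise 8 is O(s -> ¬w), but O(s) is not derivable from the premises, so it does not yield O(¬w).
So O(¬w) is not derivable, and the apparent clash with O(w) does not arise.
A world satisfying every obligation exists (e.g. g=true, h=false, k=true, q=false, s=false, t=false, u=true, v=false, w=true); no atom is both obligatory and forbidden, so the set is consistent.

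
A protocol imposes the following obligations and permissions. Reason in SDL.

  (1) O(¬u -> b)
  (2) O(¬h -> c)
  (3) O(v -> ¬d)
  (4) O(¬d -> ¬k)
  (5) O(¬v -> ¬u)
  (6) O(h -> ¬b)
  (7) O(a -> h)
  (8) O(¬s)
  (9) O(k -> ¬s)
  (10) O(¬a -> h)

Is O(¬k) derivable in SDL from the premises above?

Premises 10 and 7 are O(¬a -> h) and O(a -> h); every ideal world satisfies ¬a or a, so in either case h holds — hence O(h).
With premise 6, O(h -> ¬b), the K-axiom yields O(¬b).
The contrapositive of premise 1 (O(¬u -> b)) is O(¬b -> u), and O(¬b) is already established, so O(u).
Premise 5, O(¬v -> ¬u), contraposes to O(u -> v); with O(u) we get O(v).
Applying K to premise 3 (O(v -> ¬d)) and O(v) yields O(¬d).
Premise 4 is O(¬d -> ¬k); since O(¬d), deontic closure gives O(¬k).
Premises 2, 8, 9 do not contribute to this derivation.
So O(¬k) follows.

Yes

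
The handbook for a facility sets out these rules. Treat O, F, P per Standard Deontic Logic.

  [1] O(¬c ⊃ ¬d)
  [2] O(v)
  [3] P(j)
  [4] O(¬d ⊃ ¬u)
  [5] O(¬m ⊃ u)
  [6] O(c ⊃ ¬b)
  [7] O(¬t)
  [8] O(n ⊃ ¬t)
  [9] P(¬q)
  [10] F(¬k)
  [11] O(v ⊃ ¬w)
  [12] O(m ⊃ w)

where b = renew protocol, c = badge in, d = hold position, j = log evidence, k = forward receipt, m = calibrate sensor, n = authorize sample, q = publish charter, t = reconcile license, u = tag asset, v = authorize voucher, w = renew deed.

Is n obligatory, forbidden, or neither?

Premise 8 is O(n ⊃ ¬t); even if O(¬t) held, inferring O(n) would be affirming the consequent — invalid.
No premise or chain of K-axiom applications forces O(n), and none forces O(¬n). So n is neither obligatory nor forbidden under these norms.

Neither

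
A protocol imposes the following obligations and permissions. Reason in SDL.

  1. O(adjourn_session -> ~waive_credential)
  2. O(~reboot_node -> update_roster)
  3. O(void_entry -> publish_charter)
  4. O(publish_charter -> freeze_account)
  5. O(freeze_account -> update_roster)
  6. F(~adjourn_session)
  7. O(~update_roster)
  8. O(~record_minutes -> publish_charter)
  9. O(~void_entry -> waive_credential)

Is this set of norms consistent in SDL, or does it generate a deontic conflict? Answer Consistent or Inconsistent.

Inconsistent

F(~adjourn_session) at premise 6 means O(adjourn_session).
Premise 1 is O(adjourn_session -> ~waive_credential); since O(adjourn_session), deontic closure gives O(~waive_credential).
Premise 9, O(~void_entry -> waive_credential), contraposes to O(~waive_credential -> void_entry); with O(~waive_credential) we get O(void_entry).
From O(void_entry) and premise 3, O(void_entry -> publish_charter), we obtain O(publish_charter).
Premise 4 is O(publish_charter -> freeze_account); since O(publish_charter), deontic closure gives O(freeze_account).
Premise 5 is O(freeze_account -> update_roster); since O(freeze_account), deontic closure gives O(update_roster).
But premise 7 directly asserts O(~update_roster).
We now have both O(update_roster) and O(~update_roster) — update_roster is simultaneously obligatory and forbidden, violating the D-axiom.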